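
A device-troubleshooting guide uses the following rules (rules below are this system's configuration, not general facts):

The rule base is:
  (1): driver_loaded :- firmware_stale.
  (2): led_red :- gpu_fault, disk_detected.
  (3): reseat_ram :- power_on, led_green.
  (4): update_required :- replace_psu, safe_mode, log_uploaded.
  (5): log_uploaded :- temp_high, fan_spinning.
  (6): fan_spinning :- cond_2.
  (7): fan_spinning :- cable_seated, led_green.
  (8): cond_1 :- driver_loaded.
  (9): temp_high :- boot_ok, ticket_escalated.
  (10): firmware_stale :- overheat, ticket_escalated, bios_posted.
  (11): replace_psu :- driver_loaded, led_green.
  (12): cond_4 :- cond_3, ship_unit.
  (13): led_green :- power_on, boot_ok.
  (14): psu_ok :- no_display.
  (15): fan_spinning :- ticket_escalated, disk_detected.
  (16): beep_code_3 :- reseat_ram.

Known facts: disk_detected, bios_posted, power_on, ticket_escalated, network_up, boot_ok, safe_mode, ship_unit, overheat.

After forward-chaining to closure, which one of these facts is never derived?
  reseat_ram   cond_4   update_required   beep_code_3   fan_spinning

[1] (9) [temp_high :- boot_ok, ticket_escalated.]; (10) [firmware_stale :- overheat, ticket_escalated, bios_posted.]; (13) [led_green :- power_on, boot_ok.]; (15) [fan_spinning :- ticket_escalated, disk_detected.]. ⇒ new: temp_high, firmware_stale, led_green, fan_spinning.
[2] (1) [driver_loaded :- firmware_stale.]; (3) [reseat_ram :- power_on, led_green.]; (5) [log_uploaded :- temp_high, fan_spinning.]. ⇒ new: driver_loaded, reseat_ram, log_uploaded.
[3] (8) [cond_1 :- driver_loaded.]; (11) [replace_psu :- driver_loaded, led_green.]; (16) [beep_code_3 :- reseat_ram.]. ⇒ new: cond_1, replace_psu, beep_code_3.
[4] (4) [update_required :- replace_psu, safe_mode, log_uploaded.]. ⇒ new: update_required.
Derived: update_required (round 4), fan_spinning (round 1), reseat_ram (round 2), beep_code_3 (round 3). cond_4 never appears in any round.

cond_4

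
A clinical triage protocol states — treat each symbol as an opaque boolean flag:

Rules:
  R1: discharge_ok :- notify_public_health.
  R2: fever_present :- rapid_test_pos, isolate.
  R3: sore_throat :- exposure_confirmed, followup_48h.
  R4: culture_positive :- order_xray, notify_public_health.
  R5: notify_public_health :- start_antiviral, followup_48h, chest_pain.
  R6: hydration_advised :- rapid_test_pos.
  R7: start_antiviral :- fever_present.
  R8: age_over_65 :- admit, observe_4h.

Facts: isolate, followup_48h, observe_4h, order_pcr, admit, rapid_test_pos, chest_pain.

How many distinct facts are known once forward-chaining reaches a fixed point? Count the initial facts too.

13

[1] R2 [fever_present :- rapid_test_pos, isolate.]; R6 [hydration_advised :- rapid_test_pos.]; R8 [age_over_65 :- admit, observe_4h.]. ⇒ new: fever_present, hydration_advised, age_over_65.
[2] R7 [start_antiviral :- fever_present.]. ⇒ new: start_antiviral.
[3] R5 [notify_public_health :- start_antiviral, followup_48h, chest_pain.]. ⇒ new: notify_public_health.
[4] R1 [discharge_ok :- notify_public_health.]. ⇒ new: discharge_ok.
Closure: {admit, age_over_65, chest_pain, discharge_ok, fever_present, followup_48h, hydration_advised, isolate, notify_public_health, observe_4h, order_pcr, rapid_test_pos, start_antiviral} — 13 facts.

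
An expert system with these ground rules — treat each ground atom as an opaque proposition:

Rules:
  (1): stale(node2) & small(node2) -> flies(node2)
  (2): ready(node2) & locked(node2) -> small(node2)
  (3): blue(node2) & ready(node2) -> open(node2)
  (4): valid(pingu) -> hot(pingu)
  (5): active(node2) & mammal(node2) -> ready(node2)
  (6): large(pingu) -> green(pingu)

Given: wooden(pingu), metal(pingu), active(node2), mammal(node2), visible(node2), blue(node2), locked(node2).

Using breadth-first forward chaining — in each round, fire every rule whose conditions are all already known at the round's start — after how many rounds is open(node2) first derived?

Round 1: (5) [active(node2) & mammal(node2) -> ready(node2)]. New: ready(node2).
Round 2: (2) [ready(node2) & locked(node2) -> small(node2)]; (3) [blue(node2) & ready(node2) -> open(node2)]. New: small(node2), open(node2).
open(node2) first appears in round 2.

2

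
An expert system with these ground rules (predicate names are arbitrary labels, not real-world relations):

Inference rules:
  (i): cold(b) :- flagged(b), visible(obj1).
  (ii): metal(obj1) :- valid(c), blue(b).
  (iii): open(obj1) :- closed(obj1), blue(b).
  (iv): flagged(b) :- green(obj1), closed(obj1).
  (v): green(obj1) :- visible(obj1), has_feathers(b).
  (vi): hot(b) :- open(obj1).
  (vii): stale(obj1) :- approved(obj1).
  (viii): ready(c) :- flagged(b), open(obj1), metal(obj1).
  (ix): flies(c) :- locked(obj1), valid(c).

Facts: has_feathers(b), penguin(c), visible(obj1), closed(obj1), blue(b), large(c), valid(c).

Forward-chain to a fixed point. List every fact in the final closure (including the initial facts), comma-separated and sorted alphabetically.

blue(b), closed(obj1), cold(b), flagged(b), green(obj1), has_feathers(b), hot(b), large(c), metal(obj1), open(obj1), penguin(c), ready(c), valid(c), visible(obj1)

Round 1 fires (ii), (iii), (v), giving metal(obj1), open(obj1), green(obj1).
Round 2 fires (iv), (vi), giving flagged(b), hot(b).
Round 3 fires (i), (viii), giving cold(b), ready(c).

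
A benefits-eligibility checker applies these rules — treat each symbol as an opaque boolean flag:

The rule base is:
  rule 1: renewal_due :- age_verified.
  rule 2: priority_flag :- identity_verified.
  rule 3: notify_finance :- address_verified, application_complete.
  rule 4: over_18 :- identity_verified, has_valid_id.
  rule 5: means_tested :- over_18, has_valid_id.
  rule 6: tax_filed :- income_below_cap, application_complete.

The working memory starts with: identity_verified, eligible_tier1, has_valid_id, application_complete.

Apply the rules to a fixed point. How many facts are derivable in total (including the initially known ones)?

7

[1] rule 2 [priority_flag :- identity_verified.]; rule 4 [over_18 :- identity_verified, has_valid_id.]. ⇒ new: priority_flag, over_18.
[2] rule 5 [means_tested :- over_18, has_valid_id.]. ⇒ new: means_tested.
Closure: {application_complete, eligible_tier1, has_valid_id, identity_verified, means_tested, over_18, priority_flag} — 7 facts.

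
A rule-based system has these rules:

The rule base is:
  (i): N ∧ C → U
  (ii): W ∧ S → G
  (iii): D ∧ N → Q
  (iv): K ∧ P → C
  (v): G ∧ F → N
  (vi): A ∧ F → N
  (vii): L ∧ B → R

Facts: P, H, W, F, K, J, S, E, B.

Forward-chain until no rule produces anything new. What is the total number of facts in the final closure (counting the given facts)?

13

Round 1: (ii) [W ∧ S → G]; (iv) [K ∧ P → C]. New: G, C.
Round 2: (v) [G ∧ F → N]. New: N.
Round 3: (i) [N ∧ C → U]. New: U.
Closure: {B, C, E, F, G, H, J, K, N, P, S, U, W} — 13 facts.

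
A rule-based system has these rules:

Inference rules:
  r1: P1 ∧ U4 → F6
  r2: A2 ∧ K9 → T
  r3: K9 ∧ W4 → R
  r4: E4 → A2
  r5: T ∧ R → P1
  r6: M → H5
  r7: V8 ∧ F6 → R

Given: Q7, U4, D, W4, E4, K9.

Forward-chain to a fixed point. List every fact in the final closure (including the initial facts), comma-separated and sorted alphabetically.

A2, D, E4, F6, K9, P1, Q7, R, T, U4, W4

Round 1: r3 [K9 ∧ W4 → R]; r4 [E4 → A2]. Adds R, A2.
Round 2: r2 [A2 ∧ K9 → T]. Adds T.
Round 3: r5 [T ∧ R → P1]. Adds P1.
Round 4: r1 [P1 ∧ U4 → F6]. Adds F6.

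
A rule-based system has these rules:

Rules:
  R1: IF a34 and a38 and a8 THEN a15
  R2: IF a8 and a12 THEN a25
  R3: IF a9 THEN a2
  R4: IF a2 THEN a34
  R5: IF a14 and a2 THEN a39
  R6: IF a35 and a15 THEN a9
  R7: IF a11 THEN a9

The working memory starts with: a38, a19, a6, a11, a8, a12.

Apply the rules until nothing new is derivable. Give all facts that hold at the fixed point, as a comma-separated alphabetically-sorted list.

[1] R2 [IF a8 and a12 THEN a25]; R7 [IF a11 THEN a9]. ⇒ new: a25, a9.
[2] R3 [IF a9 THEN a2]. ⇒ new: a2.
[3] R4 [IF a2 THEN a34]. ⇒ new: a34.
[4] R1 [IF a34 and a38 and a8 THEN a15]. ⇒ new: a15.

a11, a12, a15, a19, a2, a25, a34, a38, a6, a8, a9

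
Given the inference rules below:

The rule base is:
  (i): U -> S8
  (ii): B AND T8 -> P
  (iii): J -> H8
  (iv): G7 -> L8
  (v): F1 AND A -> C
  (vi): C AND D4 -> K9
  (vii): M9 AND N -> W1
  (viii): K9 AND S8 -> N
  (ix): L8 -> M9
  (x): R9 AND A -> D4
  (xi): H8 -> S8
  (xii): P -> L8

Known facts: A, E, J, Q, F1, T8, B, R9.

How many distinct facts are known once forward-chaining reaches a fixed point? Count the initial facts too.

Round 1: (ii) [B AND T8 -> P]; (iii) [J -> H8]; (v) [F1 AND A -> C]; (x) [R9 AND A -> D4]. Adds P, H8, C, D4.
Round 2: (vi) [C AND D4 -> K9]; (xi) [H8 -> S8]; (xii) [P -> L8]. Adds K9, S8, L8.
Round 3: (viii) [K9 AND S8 -> N]; (ix) [L8 -> M9]. Adds N, M9.
Round 4: (vii) [M9 AND N -> W1]. Adds W1.
Closure: {A, B, C, D4, E, F1, H8, J, K9, L8, M9, N, P, Q, R9, S8, T8, W1} — 18 facts.

18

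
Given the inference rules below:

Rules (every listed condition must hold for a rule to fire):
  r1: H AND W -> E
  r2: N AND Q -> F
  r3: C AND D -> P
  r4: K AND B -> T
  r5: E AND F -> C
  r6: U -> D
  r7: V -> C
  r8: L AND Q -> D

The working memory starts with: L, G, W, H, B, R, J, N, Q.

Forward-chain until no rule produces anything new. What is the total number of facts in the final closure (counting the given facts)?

14

Round 1 — r1, r2, r8, derive E, F, D.
Round 2 — r5, derive C.
Round 3 — r3, derive P.
Closure: {B, C, D, E, F, G, H, J, L, N, P, Q, R, W} — 14 facts.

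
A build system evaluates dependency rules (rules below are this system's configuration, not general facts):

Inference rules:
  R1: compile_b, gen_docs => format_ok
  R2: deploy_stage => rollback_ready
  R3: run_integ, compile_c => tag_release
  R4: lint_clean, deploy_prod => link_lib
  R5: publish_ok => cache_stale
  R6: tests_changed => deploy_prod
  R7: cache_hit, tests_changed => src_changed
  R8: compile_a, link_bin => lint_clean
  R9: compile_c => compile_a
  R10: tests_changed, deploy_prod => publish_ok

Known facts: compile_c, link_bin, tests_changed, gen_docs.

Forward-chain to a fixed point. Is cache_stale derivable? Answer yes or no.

Round 1: R6 [tests_changed => deploy_prod]; R9 [compile_c => compile_a]. New: deploy_prod, compile_a.
Round 2: R8 [compile_a, link_bin => lint_clean]; R10 [tests_changed, deploy_prod => publish_ok]. New: lint_clean, publish_ok.
Round 3: R4 [lint_clean, deploy_prod => link_lib]; R5 [publish_ok => cache_stale]. New: link_lib, cache_stale.
cache_stale appears in round 3, so it is derivable.

yes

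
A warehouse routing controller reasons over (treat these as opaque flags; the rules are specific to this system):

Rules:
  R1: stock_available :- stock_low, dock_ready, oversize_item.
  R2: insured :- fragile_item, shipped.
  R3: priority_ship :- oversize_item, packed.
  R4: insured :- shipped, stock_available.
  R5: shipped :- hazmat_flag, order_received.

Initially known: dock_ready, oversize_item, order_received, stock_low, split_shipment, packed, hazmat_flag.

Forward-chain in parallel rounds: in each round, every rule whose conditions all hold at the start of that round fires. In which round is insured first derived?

[1] R1 [stock_available :- stock_low, dock_ready, oversize_item.]; R3 [priority_ship :- oversize_item, packed.]; R5 [shipped :- hazmat_flag, order_received.]. ⇒ new: stock_available, priority_ship, shipped.
[2] R4 [insured :- shipped, stock_available.]. ⇒ new: insured.
insured first appears in round 2.

2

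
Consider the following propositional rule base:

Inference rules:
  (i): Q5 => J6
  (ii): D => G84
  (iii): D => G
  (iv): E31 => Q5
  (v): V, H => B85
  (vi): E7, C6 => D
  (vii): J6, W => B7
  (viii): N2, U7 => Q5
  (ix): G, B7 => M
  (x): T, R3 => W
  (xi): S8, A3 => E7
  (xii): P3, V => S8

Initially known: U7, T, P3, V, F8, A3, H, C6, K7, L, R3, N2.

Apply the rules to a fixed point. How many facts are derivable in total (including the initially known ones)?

Round 1: (v) [V, H => B85]; (viii) [N2, U7 => Q5]; (x) [T, R3 => W]; (xii) [P3, V => S8]. Adds B85, Q5, W, S8.
Round 2: (i) [Q5 => J6]; (xi) [S8, A3 => E7]. Adds J6, E7.
Round 3: (vi) [E7, C6 => D]; (vii) [J6, W => B7]. Adds D, B7.
Round 4: (ii) [D => G84]; (iii) [D => G]. Adds G84, G.
Round 5: (ix) [G, B7 => M]. Adds M.
Closure: {A3, B7, B85, C6, D, E7, F8, G, G84, H, J6, K7, L, M, N2, P3, Q5, R3, S8, T, U7, V, W} — 23 facts.

23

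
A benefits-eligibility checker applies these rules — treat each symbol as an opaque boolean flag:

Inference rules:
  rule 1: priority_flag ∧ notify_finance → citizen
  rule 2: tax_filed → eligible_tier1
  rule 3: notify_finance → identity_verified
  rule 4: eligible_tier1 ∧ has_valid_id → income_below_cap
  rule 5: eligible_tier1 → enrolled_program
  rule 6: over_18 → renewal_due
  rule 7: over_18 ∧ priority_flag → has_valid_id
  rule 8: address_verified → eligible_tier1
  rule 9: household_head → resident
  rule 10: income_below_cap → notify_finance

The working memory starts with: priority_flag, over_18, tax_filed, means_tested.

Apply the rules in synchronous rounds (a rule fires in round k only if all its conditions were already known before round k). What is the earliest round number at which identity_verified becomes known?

Round 1: rule 2 [tax_filed → eligible_tier1]; rule 6 [over_18 → renewal_due]; rule 7 [over_18 ∧ priority_flag → has_valid_id]. Adds eligible_tier1, renewal_due, has_valid_id.
Round 2: rule 4 [eligible_tier1 ∧ has_valid_id → income_below_cap]; rule 5 [eligible_tier1 → enrolled_program]. Adds income_below_cap, enrolled_program.
Round 3: rule 10 [income_below_cap → notify_finance]. Adds notify_finance.
Round 4: rule 1 [priority_flag ∧ notify_finance → citizen]; rule 3 [notify_finance → identity_verified]. Adds citizen, identity_verified.
identity_verified first appears in round 4.

4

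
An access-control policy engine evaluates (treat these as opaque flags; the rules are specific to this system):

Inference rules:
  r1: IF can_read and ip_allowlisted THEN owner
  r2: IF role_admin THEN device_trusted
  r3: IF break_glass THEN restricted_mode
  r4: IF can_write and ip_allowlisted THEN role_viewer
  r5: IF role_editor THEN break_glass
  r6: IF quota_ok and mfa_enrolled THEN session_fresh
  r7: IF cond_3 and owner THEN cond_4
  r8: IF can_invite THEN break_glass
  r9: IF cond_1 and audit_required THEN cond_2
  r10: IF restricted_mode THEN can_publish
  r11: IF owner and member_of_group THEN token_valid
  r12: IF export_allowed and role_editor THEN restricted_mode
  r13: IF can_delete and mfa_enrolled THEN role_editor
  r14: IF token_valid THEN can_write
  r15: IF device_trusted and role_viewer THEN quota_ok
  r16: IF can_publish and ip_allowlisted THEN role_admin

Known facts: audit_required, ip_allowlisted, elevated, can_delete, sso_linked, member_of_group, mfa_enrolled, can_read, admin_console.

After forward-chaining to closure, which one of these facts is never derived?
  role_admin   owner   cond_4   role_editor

cond_4

Round 1 — r1, r13, derive owner, role_editor.
Round 2 — r5, r11, derive break_glass, token_valid.
Round 3 — r3, r14, derive restricted_mode, can_write.
Round 4 — r4, r10, derive role_viewer, can_publish.
Round 5 — r16, derive role_admin.
Round 6 — r2, derive device_trusted.
Round 7 — r15, derive quota_ok.
Round 8 — r6, derive session_fresh.
Derived: owner (round 1), role_editor (round 1), role_admin (round 5). cond_4 never appears in any round.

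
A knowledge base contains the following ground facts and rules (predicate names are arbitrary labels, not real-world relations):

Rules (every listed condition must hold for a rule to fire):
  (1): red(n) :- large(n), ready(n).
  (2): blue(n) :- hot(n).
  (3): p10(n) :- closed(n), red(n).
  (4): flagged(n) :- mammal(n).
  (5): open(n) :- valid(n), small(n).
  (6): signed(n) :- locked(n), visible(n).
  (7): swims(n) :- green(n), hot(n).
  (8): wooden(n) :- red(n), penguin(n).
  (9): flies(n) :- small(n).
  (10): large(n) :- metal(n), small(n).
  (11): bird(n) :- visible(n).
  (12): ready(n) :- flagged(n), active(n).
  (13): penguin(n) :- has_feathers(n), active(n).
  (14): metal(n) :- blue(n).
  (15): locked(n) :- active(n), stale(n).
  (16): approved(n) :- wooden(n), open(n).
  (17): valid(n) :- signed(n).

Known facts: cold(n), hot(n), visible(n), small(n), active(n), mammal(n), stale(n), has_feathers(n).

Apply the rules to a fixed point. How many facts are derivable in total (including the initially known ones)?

Round 1 fires (2), (4), (9), (11), (13), (15), giving blue(n), flagged(n), flies(n), bird(n), penguin(n), locked(n).
Round 2 fires (6), (12), (14), giving signed(n), ready(n), metal(n).
Round 3 fires (10), (17), giving large(n), valid(n).
Round 4 fires (1), (5), giving red(n), open(n).
Round 5 fires (8), giving wooden(n).
Round 6 fires (16), giving approved(n).
Closure: {active(n), approved(n), bird(n), blue(n), cold(n), flagged(n), flies(n), has_feathers(n), hot(n), large(n), locked(n), mammal(n), metal(n), open(n), penguin(n), ready(n), red(n), signed(n), small(n), stale(n), valid(n), visible(n), wooden(n)} — 23 facts.

23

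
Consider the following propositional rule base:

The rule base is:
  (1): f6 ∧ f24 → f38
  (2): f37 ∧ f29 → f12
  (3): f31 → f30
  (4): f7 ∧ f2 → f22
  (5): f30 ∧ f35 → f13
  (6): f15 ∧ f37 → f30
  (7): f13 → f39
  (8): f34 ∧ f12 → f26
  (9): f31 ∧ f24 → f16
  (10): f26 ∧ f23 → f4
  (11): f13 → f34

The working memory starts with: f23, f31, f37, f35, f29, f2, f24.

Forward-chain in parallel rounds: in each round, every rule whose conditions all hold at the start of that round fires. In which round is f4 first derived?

Round 1: (2) [f37 ∧ f29 → f12]; (3) [f31 → f30]; (9) [f31 ∧ f24 → f16]. New: f12, f30, f16.
Round 2: (5) [f30 ∧ f35 → f13]. New: f13.
Round 3: (7) [f13 → f39]; (11) [f13 → f34]. New: f39, f34.
Round 4: (8) [f34 ∧ f12 → f26]. New: f26.
Round 5: (10) [f26 ∧ f23 → f4]. New: f4.
f4 first appears in round 5.

5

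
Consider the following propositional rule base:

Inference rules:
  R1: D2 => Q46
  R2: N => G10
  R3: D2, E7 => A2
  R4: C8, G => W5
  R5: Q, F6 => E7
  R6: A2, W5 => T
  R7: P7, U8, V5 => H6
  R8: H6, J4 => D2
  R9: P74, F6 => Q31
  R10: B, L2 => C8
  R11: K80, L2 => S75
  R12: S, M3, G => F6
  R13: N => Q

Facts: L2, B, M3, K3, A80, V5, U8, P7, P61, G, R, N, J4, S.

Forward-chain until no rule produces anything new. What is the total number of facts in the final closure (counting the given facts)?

Round 1: R2 [N => G10]; R7 [P7, U8, V5 => H6]; R10 [B, L2 => C8]; R12 [S, M3, G => F6]; R13 [N => Q]. New: G10, H6, C8, F6, Q.
Round 2: R4 [C8, G => W5]; R5 [Q, F6 => E7]; R8 [H6, J4 => D2]. New: W5, E7, D2.
Round 3: R1 [D2 => Q46]; R3 [D2, E7 => A2]. New: Q46, A2.
Round 4: R6 [A2, W5 => T]. New: T.
Closure: {A2, A80, B, C8, D2, E7, F6, G, G10, H6, J4, K3, L2, M3, N, P61, P7, Q, Q46, R, S, T, U8, V5, W5} — 25 facts.

25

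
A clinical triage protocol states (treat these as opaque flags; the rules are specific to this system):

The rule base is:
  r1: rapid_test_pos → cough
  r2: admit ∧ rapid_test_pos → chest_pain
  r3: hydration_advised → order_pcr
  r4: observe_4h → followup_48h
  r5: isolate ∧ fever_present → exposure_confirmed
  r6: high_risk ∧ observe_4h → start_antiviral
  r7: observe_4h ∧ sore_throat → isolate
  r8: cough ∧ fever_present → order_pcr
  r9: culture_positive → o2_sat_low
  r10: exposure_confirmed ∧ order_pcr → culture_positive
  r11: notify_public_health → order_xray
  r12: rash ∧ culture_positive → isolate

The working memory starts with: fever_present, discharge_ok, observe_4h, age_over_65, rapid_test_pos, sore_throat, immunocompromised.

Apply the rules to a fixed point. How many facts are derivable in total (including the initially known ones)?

Round 1 — r1, r4, r7, derive cough, followup_48h, isolate.
Round 2 — r5, r8, derive exposure_confirmed, order_pcr.
Round 3 — r10, derive culture_positive.
Round 4 — r9, derive o2_sat_low.
Closure: {age_over_65, cough, culture_positive, discharge_ok, exposure_confirmed, fever_present, followup_48h, immunocompromised, isolate, o2_sat_low, observe_4h, order_pcr, rapid_test_pos, sore_throat} — 14 facts.

14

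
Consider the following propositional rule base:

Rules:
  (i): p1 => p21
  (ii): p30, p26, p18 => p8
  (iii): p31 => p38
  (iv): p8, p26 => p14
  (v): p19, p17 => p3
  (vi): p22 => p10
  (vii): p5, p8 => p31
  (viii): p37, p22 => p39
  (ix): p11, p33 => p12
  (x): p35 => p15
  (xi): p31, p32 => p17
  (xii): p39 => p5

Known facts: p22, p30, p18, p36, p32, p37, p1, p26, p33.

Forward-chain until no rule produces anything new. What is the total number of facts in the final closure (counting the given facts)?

18

Round 1 fires (i), (ii), (vi), (viii), giving p21, p8, p10, p39.
Round 2 fires (iv), (xii), giving p14, p5.
Round 3 fires (vii), giving p31.
Round 4 fires (iii), (xi), giving p38, p17.
Closure: {p1, p10, p14, p17, p18, p21, p22, p26, p30, p31, p32, p33, p36, p37, p38, p39, p5, p8} — 18 facts.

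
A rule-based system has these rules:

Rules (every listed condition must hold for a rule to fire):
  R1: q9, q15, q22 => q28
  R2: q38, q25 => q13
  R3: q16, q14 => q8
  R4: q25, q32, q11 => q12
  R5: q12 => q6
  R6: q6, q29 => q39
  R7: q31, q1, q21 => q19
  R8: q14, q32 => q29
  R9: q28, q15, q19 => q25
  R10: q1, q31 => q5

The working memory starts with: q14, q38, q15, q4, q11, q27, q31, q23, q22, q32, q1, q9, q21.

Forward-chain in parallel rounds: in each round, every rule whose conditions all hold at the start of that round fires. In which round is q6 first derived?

Round 1: R1 [q9, q15, q22 => q28]; R7 [q31, q1, q21 => q19]; R8 [q14, q32 => q29]; R10 [q1, q31 => q5]. New: q28, q19, q29, q5.
Round 2: R9 [q28, q15, q19 => q25]. New: q25.
Round 3: R2 [q38, q25 => q13]; R4 [q25, q32, q11 => q12]. New: q13, q12.
Round 4: R5 [q12 => q6]. New: q6.
q6 first appears in round 4.

4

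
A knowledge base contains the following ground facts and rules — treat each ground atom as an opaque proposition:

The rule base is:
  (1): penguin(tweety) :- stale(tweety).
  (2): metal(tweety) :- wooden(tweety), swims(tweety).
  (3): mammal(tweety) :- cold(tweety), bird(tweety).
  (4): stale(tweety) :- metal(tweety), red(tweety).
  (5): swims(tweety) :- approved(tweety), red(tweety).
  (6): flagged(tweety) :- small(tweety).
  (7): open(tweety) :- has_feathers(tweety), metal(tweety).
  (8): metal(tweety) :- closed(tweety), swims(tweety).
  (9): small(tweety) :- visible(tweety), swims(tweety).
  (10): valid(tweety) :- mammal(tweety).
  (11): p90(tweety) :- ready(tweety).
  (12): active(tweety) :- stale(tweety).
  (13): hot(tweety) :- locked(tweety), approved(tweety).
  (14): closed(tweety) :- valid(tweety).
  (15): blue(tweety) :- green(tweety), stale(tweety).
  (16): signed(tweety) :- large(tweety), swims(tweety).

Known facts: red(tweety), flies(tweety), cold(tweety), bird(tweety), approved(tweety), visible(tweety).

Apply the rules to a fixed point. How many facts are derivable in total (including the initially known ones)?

16

Round 1 — (3), (5), derive mammal(tweety), swims(tweety).
Round 2 — (9), (10), derive small(tweety), valid(tweety).
Round 3 — (6), (14), derive flagged(tweety), closed(tweety).
Round 4 — (8), derive metal(tweety).
Round 5 — (4), derive stale(tweety).
Round 6 — (1), (12), derive penguin(tweety), active(tweety).
Closure: {active(tweety), approved(tweety), bird(tweety), closed(tweety), cold(tweety), flagged(tweety), flies(tweety), mammal(tweety), metal(tweety), penguin(tweety), red(tweety), small(tweety), stale(tweety), swims(tweety), valid(tweety), visible(tweety)} — 16 facts.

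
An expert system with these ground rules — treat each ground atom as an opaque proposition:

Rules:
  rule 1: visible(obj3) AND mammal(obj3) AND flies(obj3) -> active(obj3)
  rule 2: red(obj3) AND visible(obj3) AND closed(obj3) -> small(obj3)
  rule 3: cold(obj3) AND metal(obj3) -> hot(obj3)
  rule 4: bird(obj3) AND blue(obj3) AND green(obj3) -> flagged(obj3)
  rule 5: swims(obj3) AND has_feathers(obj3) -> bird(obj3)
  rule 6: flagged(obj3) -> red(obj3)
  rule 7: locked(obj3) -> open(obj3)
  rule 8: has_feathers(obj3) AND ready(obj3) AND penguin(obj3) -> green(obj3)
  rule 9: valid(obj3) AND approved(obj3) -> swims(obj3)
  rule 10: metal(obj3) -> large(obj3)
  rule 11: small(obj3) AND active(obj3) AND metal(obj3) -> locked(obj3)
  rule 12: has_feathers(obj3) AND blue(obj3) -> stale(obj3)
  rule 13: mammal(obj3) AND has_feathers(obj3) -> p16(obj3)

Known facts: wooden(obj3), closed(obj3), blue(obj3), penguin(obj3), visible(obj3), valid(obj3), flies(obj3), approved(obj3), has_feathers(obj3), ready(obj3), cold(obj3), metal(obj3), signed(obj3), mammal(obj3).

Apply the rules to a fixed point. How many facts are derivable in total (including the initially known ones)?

Round 1: rule 1 [visible(obj3) AND mammal(obj3) AND flies(obj3) -> active(obj3)]; rule 3 [cold(obj3) AND metal(obj3) -> hot(obj3)]; rule 8 [has_feathers(obj3) AND ready(obj3) AND penguin(obj3) -> green(obj3)]; rule 9 [valid(obj3) AND approved(obj3) -> swims(obj3)]; rule 10 [metal(obj3) -> large(obj3)]; rule 12 [has_feathers(obj3) AND blue(obj3) -> stale(obj3)]; rule 13 [mammal(obj3) AND has_feathers(obj3) -> p16(obj3)]. New: active(obj3), hot(obj3), green(obj3), swims(obj3), large(obj3), stale(obj3), p16(obj3).
Round 2: rule 5 [swims(obj3) AND has_feathers(obj3) -> bird(obj3)]. New: bird(obj3).
Round 3: rule 4 [bird(obj3) AND blue(obj3) AND green(obj3) -> flagged(obj3)]. New: flagged(obj3).
Round 4: rule 6 [flagged(obj3) -> red(obj3)]. New: red(obj3).
Round 5: rule 2 [red(obj3) AND visible(obj3) AND closed(obj3) -> small(obj3)]. New: small(obj3).
Round 6: rule 11 [small(obj3) AND active(obj3) AND metal(obj3) -> locked(obj3)]. New: locked(obj3).
Round 7: rule 7 [locked(obj3) -> open(obj3)]. New: open(obj3).
Closure: {active(obj3), approved(obj3), bird(obj3), blue(obj3), closed(obj3), cold(obj3), flagged(obj3), flies(obj3), green(obj3), has_feathers(obj3), hot(obj3), large(obj3), locked(obj3), mammal(obj3), metal(obj3), open(obj3), p16(obj3), penguin(obj3), ready(obj3), red(obj3), signed(obj3), small(obj3), stale(obj3), swims(obj3), valid(obj3), visible(obj3), wooden(obj3)} — 27 facts.

27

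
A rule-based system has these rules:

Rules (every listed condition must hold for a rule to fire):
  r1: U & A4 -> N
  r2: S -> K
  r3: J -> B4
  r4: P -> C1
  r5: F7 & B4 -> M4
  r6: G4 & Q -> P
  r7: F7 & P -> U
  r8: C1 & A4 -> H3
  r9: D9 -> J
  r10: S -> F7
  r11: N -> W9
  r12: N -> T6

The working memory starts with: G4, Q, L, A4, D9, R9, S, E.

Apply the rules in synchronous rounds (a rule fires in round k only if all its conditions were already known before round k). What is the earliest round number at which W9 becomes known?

Round 1 fires r2, r6, r9, r10, giving K, P, J, F7.
Round 2 fires r3, r4, r7, giving B4, C1, U.
Round 3 fires r1, r5, r8, giving N, M4, H3.
Round 4 fires r11, r12, giving W9, T6.
W9 first appears in round 4.

4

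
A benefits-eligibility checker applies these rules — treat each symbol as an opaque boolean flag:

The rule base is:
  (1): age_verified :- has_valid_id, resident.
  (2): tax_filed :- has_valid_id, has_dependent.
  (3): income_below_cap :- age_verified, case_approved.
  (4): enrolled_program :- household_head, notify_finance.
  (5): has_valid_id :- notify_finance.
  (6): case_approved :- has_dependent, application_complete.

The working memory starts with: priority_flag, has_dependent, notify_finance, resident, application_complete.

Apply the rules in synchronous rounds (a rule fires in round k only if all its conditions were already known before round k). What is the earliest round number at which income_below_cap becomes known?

Round 1: (5) [has_valid_id :- notify_finance.]; (6) [case_approved :- has_dependent, application_complete.]. New: has_valid_id, case_approved.
Round 2: (1) [age_verified :- has_valid_id, resident.]; (2) [tax_filed :- has_valid_id, has_dependent.]. New: age_verified, tax_filed.
Round 3: (3) [income_below_cap :- age_verified, case_approved.]. New: income_below_cap.
income_below_cap first appears in round 3.

3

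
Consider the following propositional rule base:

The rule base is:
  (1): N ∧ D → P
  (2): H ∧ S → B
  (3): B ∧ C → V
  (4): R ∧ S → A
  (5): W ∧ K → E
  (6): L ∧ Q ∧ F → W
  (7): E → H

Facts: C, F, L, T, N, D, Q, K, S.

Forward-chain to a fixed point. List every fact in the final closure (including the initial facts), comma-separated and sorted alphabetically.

Round 1: (1) [N ∧ D → P]; (6) [L ∧ Q ∧ F → W]. Adds P, W.
Round 2: (5) [W ∧ K → E]. Adds E.
Round 3: (7) [E → H]. Adds H.
Round 4: (2) [H ∧ S → B]. Adds B.
Round 5: (3) [B ∧ C → V]. Adds V.

B, C, D, E, F, H, K, L, N, P, Q, S, T, V, W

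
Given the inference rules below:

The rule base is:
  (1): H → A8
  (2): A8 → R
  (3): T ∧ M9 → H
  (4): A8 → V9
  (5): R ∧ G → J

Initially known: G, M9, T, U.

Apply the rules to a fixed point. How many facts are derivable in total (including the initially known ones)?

9

Round 1 — (3), derive H.
Round 2 — (1), derive A8.
Round 3 — (2), (4), derive R, V9.
Round 4 — (5), derive J.
Closure: {A8, G, H, J, M9, R, T, U, V9} — 9 facts.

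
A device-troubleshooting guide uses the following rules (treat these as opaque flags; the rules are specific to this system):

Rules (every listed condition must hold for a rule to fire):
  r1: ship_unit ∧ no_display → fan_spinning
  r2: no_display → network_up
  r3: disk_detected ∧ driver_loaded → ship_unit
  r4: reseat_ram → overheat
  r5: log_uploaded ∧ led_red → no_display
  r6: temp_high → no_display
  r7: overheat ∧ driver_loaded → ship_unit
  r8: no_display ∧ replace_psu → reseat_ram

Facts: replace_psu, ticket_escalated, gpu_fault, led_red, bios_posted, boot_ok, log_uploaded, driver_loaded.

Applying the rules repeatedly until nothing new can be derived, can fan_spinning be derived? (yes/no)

Round 1 fires r5, giving no_display.
Round 2 fires r2, r8, giving network_up, reseat_ram.
Round 3 fires r4, giving overheat.
Round 4 fires r7, giving ship_unit.
Round 5 fires r1, giving fan_spinning.
fan_spinning appears in round 5, so it is derivable.

yes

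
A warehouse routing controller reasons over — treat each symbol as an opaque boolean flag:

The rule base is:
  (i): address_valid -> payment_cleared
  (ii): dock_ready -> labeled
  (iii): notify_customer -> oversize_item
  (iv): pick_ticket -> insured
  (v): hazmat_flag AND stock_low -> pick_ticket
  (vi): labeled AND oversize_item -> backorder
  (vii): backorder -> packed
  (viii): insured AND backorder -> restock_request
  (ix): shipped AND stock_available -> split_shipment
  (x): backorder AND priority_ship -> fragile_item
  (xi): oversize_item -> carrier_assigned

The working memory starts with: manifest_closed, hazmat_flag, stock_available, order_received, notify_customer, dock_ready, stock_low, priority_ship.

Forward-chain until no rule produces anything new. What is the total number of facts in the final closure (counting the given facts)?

17

Round 1: (ii) [dock_ready -> labeled]; (iii) [notify_customer -> oversize_item]; (v) [hazmat_flag AND stock_low -> pick_ticket]. Adds labeled, oversize_item, pick_ticket.
Round 2: (iv) [pick_ticket -> insured]; (vi) [labeled AND oversize_item -> backorder]; (xi) [oversize_item -> carrier_assigned]. Adds insured, backorder, carrier_assigned.
Round 3: (vii) [backorder -> packed]; (viii) [insured AND backorder -> restock_request]; (x) [backorder AND priority_ship -> fragile_item]. Adds packed, restock_request, fragile_item.
Closure: {backorder, carrier_assigned, dock_ready, fragile_item, hazmat_flag, insured, labeled, manifest_closed, notify_customer, order_received, oversize_item, packed, pick_ticket, priority_ship, restock_request, stock_available, stock_low} — 17 facts.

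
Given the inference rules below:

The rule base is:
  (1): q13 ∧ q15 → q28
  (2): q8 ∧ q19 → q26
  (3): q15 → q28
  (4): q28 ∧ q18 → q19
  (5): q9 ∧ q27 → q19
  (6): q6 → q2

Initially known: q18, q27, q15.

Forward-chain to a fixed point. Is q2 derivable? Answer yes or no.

Round 1 fires (3), giving q28.
Round 2 fires (4), giving q19.
Fixed point reached. q2 is concluded only by (6); (6) needs q6 (never derived).

no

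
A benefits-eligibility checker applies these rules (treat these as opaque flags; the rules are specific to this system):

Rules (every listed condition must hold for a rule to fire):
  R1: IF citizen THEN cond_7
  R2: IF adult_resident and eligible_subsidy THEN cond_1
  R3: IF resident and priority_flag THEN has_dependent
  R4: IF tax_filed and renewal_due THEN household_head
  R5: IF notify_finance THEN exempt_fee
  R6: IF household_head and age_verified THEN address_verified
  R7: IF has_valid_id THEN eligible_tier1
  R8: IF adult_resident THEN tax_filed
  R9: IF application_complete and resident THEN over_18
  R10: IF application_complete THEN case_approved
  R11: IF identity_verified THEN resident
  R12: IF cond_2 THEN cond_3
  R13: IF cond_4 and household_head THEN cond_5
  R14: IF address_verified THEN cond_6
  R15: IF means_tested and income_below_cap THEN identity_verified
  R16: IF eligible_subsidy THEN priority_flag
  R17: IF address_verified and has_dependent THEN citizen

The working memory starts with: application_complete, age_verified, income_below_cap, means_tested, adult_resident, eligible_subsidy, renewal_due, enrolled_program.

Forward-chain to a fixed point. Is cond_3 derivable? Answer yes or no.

Round 1: R2 [IF adult_resident and eligible_subsidy THEN cond_1]; R8 [IF adult_resident THEN tax_filed]; R10 [IF application_complete THEN case_approved]; R15 [IF means_tested and income_below_cap THEN identity_verified]; R16 [IF eligible_subsidy THEN priority_flag]. New: cond_1, tax_filed, case_approved, identity_verified, priority_flag.
Round 2: R4 [IF tax_filed and renewal_due THEN household_head]; R11 [IF identity_verified THEN resident]. New: household_head, resident.
Round 3: R3 [IF resident and priority_flag THEN has_dependent]; R6 [IF household_head and age_verified THEN address_verified]; R9 [IF application_complete and resident THEN over_18]. New: has_dependent, address_verified, over_18.
Round 4: R14 [IF address_verified THEN cond_6]; R17 [IF address_verified and has_dependent THEN citizen]. New: cond_6, citizen.
Round 5: R1 [IF citizen THEN cond_7]. New: cond_7.
Fixed point reached. cond_3 is concluded only by R12; R12 needs cond_2 (never derived).

no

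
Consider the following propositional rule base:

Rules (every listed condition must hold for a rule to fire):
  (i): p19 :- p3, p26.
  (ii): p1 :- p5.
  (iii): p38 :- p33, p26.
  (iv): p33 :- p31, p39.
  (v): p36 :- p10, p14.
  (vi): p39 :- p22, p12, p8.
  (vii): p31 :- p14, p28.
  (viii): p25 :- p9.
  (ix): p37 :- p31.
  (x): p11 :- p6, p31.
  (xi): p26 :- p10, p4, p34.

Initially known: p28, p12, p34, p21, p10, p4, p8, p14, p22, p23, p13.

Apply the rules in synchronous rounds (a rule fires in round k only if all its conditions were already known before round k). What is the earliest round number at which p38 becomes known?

Round 1: (v) [p36 :- p10, p14.]; (vi) [p39 :- p22, p12, p8.]; (vii) [p31 :- p14, p28.]; (xi) [p26 :- p10, p4, p34.]. Adds p36, p39, p31, p26.
Round 2: (iv) [p33 :- p31, p39.]; (ix) [p37 :- p31.]. Adds p33, p37.
Round 3: (iii) [p38 :- p33, p26.]. Adds p38.
p38 first appears in round 3.

3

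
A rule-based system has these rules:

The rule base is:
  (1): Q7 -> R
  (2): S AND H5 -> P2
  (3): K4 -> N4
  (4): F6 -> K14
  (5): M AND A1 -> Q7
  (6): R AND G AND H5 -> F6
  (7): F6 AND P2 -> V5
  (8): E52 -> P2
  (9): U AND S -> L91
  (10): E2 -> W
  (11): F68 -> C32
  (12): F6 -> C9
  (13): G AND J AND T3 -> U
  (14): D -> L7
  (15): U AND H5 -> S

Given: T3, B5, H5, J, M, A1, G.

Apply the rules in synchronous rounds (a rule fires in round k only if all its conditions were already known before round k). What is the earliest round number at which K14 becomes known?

Round 1: (5) [M AND A1 -> Q7]; (13) [G AND J AND T3 -> U]. Adds Q7, U.
Round 2: (1) [Q7 -> R]; (15) [U AND H5 -> S]. Adds R, S.
Round 3: (2) [S AND H5 -> P2]; (6) [R AND G AND H5 -> F6]; (9) [U AND S -> L91]. Adds P2, F6, L91.
Round 4: (4) [F6 -> K14]; (7) [F6 AND P2 -> V5]; (12) [F6 -> C9]. Adds K14, V5, C9.
K14 first appears in round 4.

4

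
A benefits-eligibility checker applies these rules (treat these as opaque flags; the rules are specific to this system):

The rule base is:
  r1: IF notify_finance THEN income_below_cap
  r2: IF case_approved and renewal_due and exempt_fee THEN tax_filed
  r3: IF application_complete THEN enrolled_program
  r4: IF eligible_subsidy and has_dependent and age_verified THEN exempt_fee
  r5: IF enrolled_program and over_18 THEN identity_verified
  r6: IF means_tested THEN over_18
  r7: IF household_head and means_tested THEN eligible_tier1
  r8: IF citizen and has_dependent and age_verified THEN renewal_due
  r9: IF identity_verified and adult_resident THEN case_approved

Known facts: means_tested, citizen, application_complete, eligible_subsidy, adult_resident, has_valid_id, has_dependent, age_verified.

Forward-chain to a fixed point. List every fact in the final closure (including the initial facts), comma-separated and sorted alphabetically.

[1] r3 [IF application_complete THEN enrolled_program]; r4 [IF eligible_subsidy and has_dependent and age_verified THEN exempt_fee]; r6 [IF means_tested THEN over_18]; r8 [IF citizen and has_dependent and age_verified THEN renewal_due]. ⇒ new: enrolled_program, exempt_fee, over_18, renewal_due.
[2] r5 [IF enrolled_program and over_18 THEN identity_verified]. ⇒ new: identity_verified.
[3] r9 [IF identity_verified and adult_resident THEN case_approved]. ⇒ new: case_approved.
[4] r2 [IF case_approved and renewal_due and exempt_fee THEN tax_filed]. ⇒ new: tax_filed.

adult_resident, age_verified, application_complete, case_approved, citizen, eligible_subsidy, enrolled_program, exempt_fee, has_dependent, has_valid_id, identity_verified, means_tested, over_18, renewal_due, tax_filed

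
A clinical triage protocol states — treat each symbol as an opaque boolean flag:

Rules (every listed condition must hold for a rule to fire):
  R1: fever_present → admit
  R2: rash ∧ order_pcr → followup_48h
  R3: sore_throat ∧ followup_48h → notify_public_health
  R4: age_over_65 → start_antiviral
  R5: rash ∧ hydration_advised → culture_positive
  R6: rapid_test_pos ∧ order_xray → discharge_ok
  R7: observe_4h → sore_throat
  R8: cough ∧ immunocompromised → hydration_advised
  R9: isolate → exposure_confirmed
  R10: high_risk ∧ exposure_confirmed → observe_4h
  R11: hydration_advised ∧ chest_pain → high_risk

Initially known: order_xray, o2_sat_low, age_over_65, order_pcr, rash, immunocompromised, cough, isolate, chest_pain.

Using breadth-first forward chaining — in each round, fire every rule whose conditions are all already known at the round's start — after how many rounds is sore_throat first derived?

4

Round 1: R2 [rash ∧ order_pcr → followup_48h]; R4 [age_over_65 → start_antiviral]; R8 [cough ∧ immunocompromised → hydration_advised]; R9 [isolate → exposure_confirmed]. Adds followup_48h, start_antiviral, hydration_advised, exposure_confirmed.
Round 2: R5 [rash ∧ hydration_advised → culture_positive]; R11 [hydration_advised ∧ chest_pain → high_risk]. Adds culture_positive, high_risk.
Round 3: R10 [high_risk ∧ exposure_confirmed → observe_4h]. Adds observe_4h.
Round 4: R7 [observe_4h → sore_throat]. Adds sore_throat.
sore_throat first appears in round 4.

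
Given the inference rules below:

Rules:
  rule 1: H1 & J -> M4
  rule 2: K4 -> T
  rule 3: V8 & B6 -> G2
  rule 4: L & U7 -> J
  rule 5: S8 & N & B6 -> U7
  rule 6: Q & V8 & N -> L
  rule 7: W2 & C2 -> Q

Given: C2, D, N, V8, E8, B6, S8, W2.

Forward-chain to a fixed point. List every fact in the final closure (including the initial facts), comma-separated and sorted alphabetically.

Round 1: rule 3 [V8 & B6 -> G2]; rule 5 [S8 & N & B6 -> U7]; rule 7 [W2 & C2 -> Q]. Adds G2, U7, Q.
Round 2: rule 6 [Q & V8 & N -> L]. Adds L.
Round 3: rule 4 [L & U7 -> J]. Adds J.

B6, C2, D, E8, G2, J, L, N, Q, S8, U7, V8, W2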